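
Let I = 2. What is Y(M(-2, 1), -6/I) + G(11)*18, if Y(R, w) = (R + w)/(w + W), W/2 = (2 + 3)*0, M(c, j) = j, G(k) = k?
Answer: 596/3 ≈ 198.67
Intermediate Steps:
W = 0 (W = 2*((2 + 3)*0) = 2*(5*0) = 2*0 = 0)
Y(R, w) = (R + w)/w (Y(R, w) = (R + w)/(w + 0) = (R + w)/w)
Y(M(-2, 1), -6/I) + G(11)*18 = (1 - 6/2)/((-6/2)) + 11*18 = (1 - 6*½)/((-6*½)) + 198 = (1 - 3)/(-3) + 198 = -⅓*(-2) + 198 = ⅔ + 198 = 596/3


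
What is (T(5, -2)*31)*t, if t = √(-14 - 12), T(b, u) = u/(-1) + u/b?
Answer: 248*I*√26/5 ≈ 252.91*I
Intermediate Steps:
T(b, u) = -u + u/b (T(b, u) = u*(-1) + u/b = -u + u/b)
t = I*√26 (t = √(-26) = I*√26 ≈ 5.099*I)
(T(5, -2)*31)*t = ((-1*(-2) - 2/5)*31)*(I*√26) = ((2 - 2*⅕)*31)*(I*√26) = ((2 - ⅖)*31)*(I*√26) = ((8/5)*31)*(I*√26) = 248*(I*√26)/5 = 248*I*√26/5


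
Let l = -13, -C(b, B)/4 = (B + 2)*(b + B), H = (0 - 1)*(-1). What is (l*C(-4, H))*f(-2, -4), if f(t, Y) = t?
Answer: 936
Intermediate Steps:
H = 1 (H = -1*(-1) = 1)
C(b, B) = -4*(2 + B)*(B + b) (C(b, B) = -4*(B + 2)*(b + B) = -4*(2 + B)*(B + b))
(l*C(-4, H))*f(-2, -4) = -13*(-8*1 - 8*(-4) - 4*1² - 4*1*(-4))*(-2) = -13*(-8 + 32 - 4*1 + 16)*(-2) = -13*(-8 + 32 - 4 + 16)*(-2) = -13*36*(-2) = -468*(-2) = 936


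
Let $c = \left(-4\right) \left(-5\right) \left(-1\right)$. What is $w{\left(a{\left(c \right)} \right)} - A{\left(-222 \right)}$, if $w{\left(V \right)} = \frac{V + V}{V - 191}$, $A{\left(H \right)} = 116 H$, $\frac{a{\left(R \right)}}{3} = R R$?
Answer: $\frac{25986168}{1009} \approx 25754.0$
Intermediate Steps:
$c = -20$ ($c = 20 \left(-1\right) = -20$)
$a{\left(R \right)} = 3 R^{2}$ ($a{\left(R \right)} = 3 R R = 3 R^{2}$)
$w{\left(V \right)} = \frac{2 V}{-191 + V}$
$w{\left(a{\left(c \right)} \right)} - A{\left(-222 \right)} = \frac{2 \cdot 3 \left(-20\right)^{2}}{-191 + 3 \left(-20\right)^{2}} - 116 \left(-222\right) = \frac{2 \cdot 3 \cdot 400}{-191 + 3 \cdot 400} - -25752 = 2 \cdot 1200 \frac{1}{-191 + 1200} + 25752 = 2 \cdot 1200 \cdot \frac{1}{1009} + 25752 = \frac{2400}{1009} + 25752 = \frac{25986168}{1009}$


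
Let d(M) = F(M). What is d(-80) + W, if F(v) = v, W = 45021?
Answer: 44941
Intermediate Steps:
d(M) = M
d(-80) + W = -80 + 45021 = 44941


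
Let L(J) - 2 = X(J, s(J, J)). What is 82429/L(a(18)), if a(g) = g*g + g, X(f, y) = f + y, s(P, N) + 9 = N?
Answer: 82429/677 ≈ 121.76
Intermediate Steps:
s(P, N) = -9 + N
a(g) = g + g**2 (a(g) = g**2 + g = g + g**2)
L(J) = -7 + 2*J (L(J) = 2 + (J + (-9 + J)) = 2 + (-9 + 2*J) = -7 + 2*J)
82429/L(a(18)) = 82429/(-7 + 2*(18*(1 + 18))) = 82429/(-7 + 2*(18*19)) = 82429/(-7 + 2*342) = 82429/(-7 + 684) = 82429/677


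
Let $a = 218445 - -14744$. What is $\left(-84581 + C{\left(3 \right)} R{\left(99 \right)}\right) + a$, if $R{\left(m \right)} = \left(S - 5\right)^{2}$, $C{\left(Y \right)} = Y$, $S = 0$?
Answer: $148683$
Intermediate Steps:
$R{\left(m \right)} = 25$ ($R{\left(m \right)} = \left(0 - 5\right)^{2} = \left(-5\right)^{2} = 25$)
$a = 233189$ ($a = 218445 + 14744 = 233189$)
$\left(-84581 + C{\left(3 \right)} R{\left(99 \right)}\right) + a = \left(-84581 + 3 \cdot 25\right) + 233189 = \left(-84581 + 75\right) + 233189 = -84506 + 233189 = 148683$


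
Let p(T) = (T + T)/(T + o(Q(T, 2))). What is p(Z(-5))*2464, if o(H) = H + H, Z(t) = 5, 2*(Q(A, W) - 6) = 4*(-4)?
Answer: 24640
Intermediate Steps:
Q(A, W) = -2 (Q(A, W) = 6 + (4*(-4))/2 = 6 + (½)*(-16) = 6 - 8 = -2)
o(H) = 2*H
p(T) = 2*T/(-4 + T) (p(T) = (T + T)/(T + 2*(-2)) = (2*T)/(T - 4) = (2*T)/(-4 + T) = 2*T/(-4 + T))
p(Z(-5))*2464 = (2*5/(-4 + 5))*2464 = (2*5/1)*2464 = (2*5*1)*2464 = 10*2464 = 24640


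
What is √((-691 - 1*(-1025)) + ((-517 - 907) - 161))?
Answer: 3*I*√139 ≈ 35.37*I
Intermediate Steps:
√((-691 - 1*(-1025)) + ((-517 - 907) - 161)) = √((-691 + 1025) + (-1424 - 161)) = √(334 - 1585) = √(-1251) = 3*I*√139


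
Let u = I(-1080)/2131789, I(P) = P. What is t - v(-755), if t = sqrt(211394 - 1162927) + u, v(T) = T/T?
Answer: -2132869/2131789 + I*sqrt(951533) ≈ -1.0005 + 975.47*I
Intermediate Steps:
v(T) = 1
u = -1080/2131789 ≈ -0.00050662
t = -1080/2131789 + I*sqrt(951533) (t = sqrt(211394 - 1162927) - 1080/2131789 = sqrt(-951533) - 1080/2131789 = I*sqrt(951533) - 1080/2131789 = -1080/2131789 + I*sqrt(951533) ≈ -0.00050662 + 975.47*I)
t - v(-755) = (-1080/2131789 + I*sqrt(951533)) - 1*1 = (-1080/2131789 + I*sqrt(951533)) - 1 = -2132869/2131789 + I*sqrt(951533)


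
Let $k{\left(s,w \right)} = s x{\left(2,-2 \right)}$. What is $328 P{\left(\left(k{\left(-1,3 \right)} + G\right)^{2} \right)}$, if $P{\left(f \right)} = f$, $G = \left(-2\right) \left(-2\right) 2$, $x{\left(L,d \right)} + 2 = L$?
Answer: $20992$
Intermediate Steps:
$x{\left(L,d \right)} = -2 + L$
$k{\left(s,w \right)} = 0$ ($k{\left(s,w \right)} = s \left(-2 + 2\right) = s 0 = 0$)
$G = 8$ ($G = 4 \cdot 2 = 8$)
$328 P{\left(\left(k{\left(-1,3 \right)} + G\right)^{2} \right)} = 328 \left(0 + 8\right)^{2} = 328 \cdot 8^{2} = 328 \cdot 64 = 20992$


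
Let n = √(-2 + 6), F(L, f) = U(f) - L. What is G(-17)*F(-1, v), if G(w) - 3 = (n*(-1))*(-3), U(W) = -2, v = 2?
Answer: -9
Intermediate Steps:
F(L, f) = -2 - L
n = 2 (n = √4 = 2)
G(w) = 9 (G(w) = 3 + (2*(-1))*(-3) = 3 - 2*(-3) = 3 + 6 = 9)
G(-17)*F(-1, v) = 9*(-2 - 1*(-1)) = 9*(-2 + 1) = 9*(-1) = -9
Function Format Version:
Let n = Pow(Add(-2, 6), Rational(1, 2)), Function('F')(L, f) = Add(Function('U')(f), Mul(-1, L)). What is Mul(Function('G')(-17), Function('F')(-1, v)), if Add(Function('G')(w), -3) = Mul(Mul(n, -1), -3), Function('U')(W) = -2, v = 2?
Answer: -9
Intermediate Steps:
Function('F')(L, f) = Add(-2, Mul(-1, L))
n = 2 (n = Pow(4, Rational(1, 2)) = 2)
Function('G')(w) = 9 (Function('G')(w) = Add(3, Mul(Mul(2, -1), -3)) = Add(3, Mul(-2, -3)) = Add(3, 6) = 9)
Mul(Function('G')(-17), Function('F')(-1, v)) = Mul(9, Add(-2, Mul(-1, -1))) = Mul(9, Add(-2, 1)) = Mul(9, -1) = -9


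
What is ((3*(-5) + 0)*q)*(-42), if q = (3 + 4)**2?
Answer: 30870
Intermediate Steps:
q = 49 (q = 7**2 = 49)
((3*(-5) + 0)*q)*(-42) = ((3*(-5) + 0)*49)*(-42) = ((-15 + 0)*49)*(-42) = -15*49*(-42) = -735*(-42) = 30870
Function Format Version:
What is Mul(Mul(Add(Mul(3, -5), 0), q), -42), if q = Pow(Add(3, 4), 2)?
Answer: 30870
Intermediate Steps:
q = 49 (q = Pow(7, 2) = 49)
Mul(Mul(Add(Mul(3, -5), 0), q), -42) = Mul(Mul(Add(Mul(3, -5), 0), 49), -42) = Mul(Mul(Add(-15, 0), 49), -42) = Mul(Mul(-15, 49), -42) = Mul(-735, -42) = 30870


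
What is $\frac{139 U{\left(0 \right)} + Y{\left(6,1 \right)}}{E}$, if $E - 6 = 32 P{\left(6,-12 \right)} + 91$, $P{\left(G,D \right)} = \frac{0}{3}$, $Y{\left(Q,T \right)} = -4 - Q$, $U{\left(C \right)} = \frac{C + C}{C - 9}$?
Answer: $- \frac{10}{97} \approx -0.10309$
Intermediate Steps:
$U{\left(C \right)} = \frac{2 C}{-9 + C}$
$P{\left(G,D \right)} = 0$ ($P{\left(G,D \right)} = 0 \cdot \frac{1}{3} = 0$)
$E = 97$ ($E = 6 + \left(32 \cdot 0 + 91\right) = 6 + \left(0 + 91\right) = 6 + 91 = 97$)
$\frac{139 U{\left(0 \right)} + Y{\left(6,1 \right)}}{E} = \frac{139 \cdot 2 \cdot 0 \frac{1}{-9 + 0} - 10}{97} = \left(139 \cdot 2 \cdot 0 \frac{1}{-9} - 10\right) \frac{1}{97} = \left(139 \cdot 2 \cdot 0 \left(- \frac{1}{9}\right) - 10\right) \frac{1}{97} = \left(139 \cdot 0 - 10\right) \frac{1}{97} = \left(0 - 10\right) \frac{1}{97} = \left(-10\right) \frac{1}{97} = - \frac{10}{97}$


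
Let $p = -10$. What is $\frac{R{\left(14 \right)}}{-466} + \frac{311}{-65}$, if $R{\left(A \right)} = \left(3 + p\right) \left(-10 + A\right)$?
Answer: $- \frac{71553}{15145} \approx -4.7245$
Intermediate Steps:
$R{\left(A \right)} = 70 - 7 A$ ($R{\left(A \right)} = \left(3 - 10\right) \left(-10 + A\right) = - 7 \left(-10 + A\right) = 70 - 7 A$)
$\frac{R{\left(14 \right)}}{-466} + \frac{311}{-65} = \frac{70 - 98}{-466} + \frac{311}{-65} = \left(70 - 98\right) \left(- \frac{1}{466}\right) + 311 \left(- \frac{1}{65}\right) = \left(-28\right) \left(- \frac{1}{466}\right) - \frac{311}{65} = \frac{14}{233} - \frac{311}{65} = - \frac{71553}{15145}$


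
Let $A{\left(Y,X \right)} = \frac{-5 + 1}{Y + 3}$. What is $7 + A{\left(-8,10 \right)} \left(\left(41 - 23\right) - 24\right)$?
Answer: $\frac{11}{5} \approx 2.2$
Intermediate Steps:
$A{\left(Y,X \right)} = - \frac{4}{3 + Y}$
$7 + A{\left(-8,10 \right)} \left(\left(41 - 23\right) - 24\right) = 7 + - \frac{4}{3 - 8} \left(\left(41 - 23\right) - 24\right) = 7 + - \frac{4}{-5} \left(18 - 24\right) = 7 + \left(-4\right) \left(- \frac{1}{5}\right) \left(-6\right) = 7 + \frac{4}{5} \left(-6\right) = 7 - \frac{24}{5} = \frac{11}{5}$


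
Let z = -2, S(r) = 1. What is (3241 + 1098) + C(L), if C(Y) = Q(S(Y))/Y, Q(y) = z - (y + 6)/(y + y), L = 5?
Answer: 43379/10 ≈ 4337.9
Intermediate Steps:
Q(y) = -2 - (6 + y)/(2*y) (Q(y) = -2 - (y + 6)/(y + y) = -2 - (6 + y)/(2*y))
C(Y) = -11/(2*Y) (C(Y) = (-5/2 - 3/1)/Y = (-5/2 - 3*1)/Y = (-5/2 - 3)/Y = -11/(2*Y))
(3241 + 1098) + C(L) = (3241 + 1098) - 11/2/5 = 4339 - 11/2*⅕ = 4339 - 11/10 = 43379/10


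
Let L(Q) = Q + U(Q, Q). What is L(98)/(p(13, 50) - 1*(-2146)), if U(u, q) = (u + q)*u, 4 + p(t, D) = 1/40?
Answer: 772240/85681 ≈ 9.0130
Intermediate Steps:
p(t, D) = -159/40 (p(t, D) = -4 + 1/40 = -159/40)
U(u, q) = u*(q + u) (U(u, q) = (q + u)*u = u*(q + u))
L(Q) = Q + 2*Q² (L(Q) = Q + Q*(Q + Q) = Q + Q*(2*Q) = Q + 2*Q²)
L(98)/(p(13, 50) - 1*(-2146)) = (98*(1 + 2*98))/(-159/40 - 1*(-2146)) = (98*(1 + 196))/(-159/40 + 2146) = (98*197)/(85681/40) = 19306*(40/85681) = 772240/85681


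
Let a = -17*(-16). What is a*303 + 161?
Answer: 82577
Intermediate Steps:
a = 272
a*303 + 161 = 272*303 + 161 = 82416 + 161 = 82577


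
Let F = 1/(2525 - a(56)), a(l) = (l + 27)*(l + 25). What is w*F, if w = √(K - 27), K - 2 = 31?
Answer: -√6/4198 ≈ -0.00058349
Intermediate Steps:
K = 33 (K = 2 + 31 = 33)
a(l) = (25 + l)*(27 + l) (a(l) = (27 + l)*(25 + l) = (25 + l)*(27 + l))
F = -1/4198 (F = 1/(2525 - (675 + 56² + 52*56)) = 1/(2525 - (675 + 3136 + 2912)) = 1/(2525 - 1*6723) = 1/(2525 - 6723) = 1/(-4198) = -1/4198 ≈ -0.00023821)
w = √6 (w = √(33 - 27) = √6 ≈ 2.4495)
w*F = √6*(-1/4198) = -√6/4198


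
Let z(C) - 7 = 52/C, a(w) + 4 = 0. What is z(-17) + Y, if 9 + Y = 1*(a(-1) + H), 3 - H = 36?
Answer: -715/17 ≈ -42.059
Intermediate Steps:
H = -33 (H = 3 - 1*36 = 3 - 36 = -33)
a(w) = -4 (a(w) = -4 + 0 = -4)
z(C) = 7 + 52/C
Y = -46 (Y = -9 + 1*(-4 - 33) = -9 + 1*(-37) = -9 - 37 = -46)
z(-17) + Y = (7 + 52/(-17)) - 46 = (7 + 52*(-1/17)) - 46 = (7 - 52/17) - 46 = 67/17 - 46 = -715/17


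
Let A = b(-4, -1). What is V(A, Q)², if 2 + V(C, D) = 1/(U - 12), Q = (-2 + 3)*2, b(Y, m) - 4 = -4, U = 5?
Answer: 225/49 ≈ 4.5918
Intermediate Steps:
b(Y, m) = 0 (b(Y, m) = 4 - 4 = 0)
Q = 2 (Q = 1*2 = 2)
A = 0
V(C, D) = -15/7 (V(C, D) = -2 + 1/(5 - 12) = -2 + 1/(-7) = -2 - ⅐ = -15/7)
V(A, Q)² = (-15/7)² = 225/49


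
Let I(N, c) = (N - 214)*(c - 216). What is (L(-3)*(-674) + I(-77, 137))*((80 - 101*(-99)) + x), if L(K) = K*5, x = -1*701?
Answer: 310402422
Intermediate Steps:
I(N, c) = (-216 + c)*(-214 + N) (I(N, c) = (-214 + N)*(-216 + c) = (-216 + c)*(-214 + N))
x = -701
L(K) = 5*K
(L(-3)*(-674) + I(-77, 137))*((80 - 101*(-99)) + x) = ((5*(-3))*(-674) + (46224 - 216*(-77) - 214*137 - 77*137))*((80 - 101*(-99)) - 701) = (-15*(-674) + (46224 + 16632 - 29318 - 10549))*((80 + 9999) - 701) = (10110 + 22989)*(10079 - 701) = 33099*9378 = 310402422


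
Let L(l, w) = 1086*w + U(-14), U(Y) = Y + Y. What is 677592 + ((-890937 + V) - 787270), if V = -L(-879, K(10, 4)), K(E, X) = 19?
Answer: -1021221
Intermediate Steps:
U(Y) = 2*Y
L(l, w) = -28 + 1086*w (L(l, w) = 1086*w + 2*(-14) = 1086*w - 28 = -28 + 1086*w)
V = -20606 (V = -(-28 + 1086*19) = -(-28 + 20634) = -1*20606 = -20606)
677592 + ((-890937 + V) - 787270) = 677592 + ((-890937 - 20606) - 787270) = 677592 + (-911543 - 787270) = 677592 - 1698813 = -1021221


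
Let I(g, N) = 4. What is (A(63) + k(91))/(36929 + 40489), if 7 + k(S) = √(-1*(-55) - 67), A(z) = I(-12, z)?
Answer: -1/25806 + I*√3/38709 ≈ -3.8751e-5 + 4.4745e-5*I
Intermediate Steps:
A(z) = 4
k(S) = -7 + 2*I*√3 (k(S) = -7 + √(-1*(-55) - 67) = -7 + √(55 - 67) = -7 + √(-12) = -7 + 2*I*√3)
(A(63) + k(91))/(36929 + 40489) = (4 + (-7 + 2*I*√3))/(36929 + 40489) = (-3 + 2*I*√3)/77418 = (-3 + 2*I*√3)*(1/77418) = -1/25806 + I*√3/38709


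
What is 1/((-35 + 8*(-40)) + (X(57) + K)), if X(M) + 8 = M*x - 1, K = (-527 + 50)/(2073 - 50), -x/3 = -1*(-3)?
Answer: -2023/1774648 ≈ -0.0011399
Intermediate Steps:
x = -9 (x = -(-3)*(-3) = -3*3 = -9)
K = -477/2023 ≈ -0.23579
X(M) = -9 - 9*M (X(M) = -8 + (M*(-9) - 1) = -8 + (-9*M - 1) = -8 + (-1 - 9*M) = -9 - 9*M)
1/((-35 + 8*(-40)) + (X(57) + K)) = 1/((-35 + 8*(-40)) + ((-9 - 9*57) - 477/2023)) = 1/((-35 - 320) + ((-9 - 513) - 477/2023)) = 1/(-355 + (-522 - 477/2023)) = 1/(-355 - 1056483/2023) = 1/(-1774648/2023) = -2023/1774648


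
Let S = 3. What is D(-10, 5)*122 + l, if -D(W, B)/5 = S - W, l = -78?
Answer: -8008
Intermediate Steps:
D(W, B) = -15 + 5*W (D(W, B) = -5*(3 - W) = -15 + 5*W)
D(-10, 5)*122 + l = (-15 + 5*(-10))*122 - 78 = (-15 - 50)*122 - 78 = -65*122 - 78 = -7930 - 78 = -8008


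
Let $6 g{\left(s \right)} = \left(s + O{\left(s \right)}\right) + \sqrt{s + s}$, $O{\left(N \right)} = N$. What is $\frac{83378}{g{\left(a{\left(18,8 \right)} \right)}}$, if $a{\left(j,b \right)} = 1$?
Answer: $500268 - 250134 \sqrt{2} \approx 1.4653 \cdot 10^{5}$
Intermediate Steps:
$g{\left(s \right)} = \frac{s}{3} + \frac{\sqrt{2} \sqrt{s}}{6}$ ($g{\left(s \right)} = \frac{\left(s + s\right) + \sqrt{s + s}}{6} = \frac{2 s + \sqrt{2 s}}{6} = \frac{2 s + \sqrt{2} \sqrt{s}}{6} = \frac{s}{3} + \frac{\sqrt{2} \sqrt{s}}{6}$)
$\frac{83378}{g{\left(a{\left(18,8 \right)} \right)}} = \frac{83378}{\frac{1}{3} \cdot 1 + \frac{\sqrt{2} \sqrt{1}}{6}} = \frac{83378}{\frac{1}{3} + \frac{1}{6} \sqrt{2} \cdot 1} = \frac{83378}{\frac{1}{3} + \frac{\sqrt{2}}{6}}$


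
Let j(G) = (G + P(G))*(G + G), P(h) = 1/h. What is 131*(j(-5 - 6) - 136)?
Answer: 14148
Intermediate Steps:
j(G) = 2*G*(G + 1/G) (j(G) = (G + 1/G)*(G + G) = (G + 1/G)*(2*G) = 2*G*(G + 1/G))
131*(j(-5 - 6) - 136) = 131*((2 + 2*(-5 - 6)**2) - 136) = 131*((2 + 2*(-11)**2) - 136) = 131*((2 + 2*121) - 136) = 131*((2 + 242) - 136) = 131*(244 - 136) = 131*108 = 14148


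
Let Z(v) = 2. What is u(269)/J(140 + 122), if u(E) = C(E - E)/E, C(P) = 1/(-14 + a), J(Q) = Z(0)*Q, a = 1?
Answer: -1/1832428 ≈ -5.4572e-7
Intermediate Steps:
J(Q) = 2*Q
C(P) = -1/13 (C(P) = 1/(-14 + 1) = 1/(-13) = -1/13)
u(E) = -1/(13*E)
u(269)/J(140 + 122) = (-1/13/269)/((2*(140 + 122))) = (-1/13*1/269)/((2*262)) = -1/3497/524 = -1/3497*1/524 = -1/1832428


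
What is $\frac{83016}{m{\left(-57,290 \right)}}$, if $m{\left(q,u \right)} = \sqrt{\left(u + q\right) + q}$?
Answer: $\frac{20754 \sqrt{11}}{11} \approx 6257.6$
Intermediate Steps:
$m{\left(q,u \right)} = \sqrt{u + 2 q}$ ($m{\left(q,u \right)} = \sqrt{\left(q + u\right) + q} = \sqrt{u + 2 q}$)
$\frac{83016}{m{\left(-57,290 \right)}} = \frac{83016}{\sqrt{290 + 2 \left(-57\right)}} = \frac{83016}{\sqrt{290 - 114}} = \frac{83016}{\sqrt{176}} = \frac{83016}{4 \sqrt{11}} = 83016 \frac{\sqrt{11}}{44} = \frac{20754 \sqrt{11}}{11}$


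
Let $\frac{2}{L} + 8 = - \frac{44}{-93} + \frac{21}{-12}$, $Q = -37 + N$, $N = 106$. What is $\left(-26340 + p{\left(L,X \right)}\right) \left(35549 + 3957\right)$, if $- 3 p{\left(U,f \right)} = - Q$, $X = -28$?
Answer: $-1039679402$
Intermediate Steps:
$Q = 69$ ($Q = -37 + 106 = 69$)
$L = - \frac{744}{3451}$ ($L = \frac{2}{-8 + \left(- \frac{44}{-93} + \frac{21}{-12}\right)} = \frac{2}{-8 + \left(\left(-44\right) \left(- \frac{1}{93}\right) + 21 \left(- \frac{1}{12}\right)\right)} = \frac{2}{-8 + \left(\frac{44}{93} - \frac{7}{4}\right)} = \frac{2}{-8 - \frac{475}{372}} = \frac{2}{- \frac{3451}{372}} = 2 \left(- \frac{372}{3451}\right) = - \frac{744}{3451} \approx -0.21559$)
$p{\left(U,f \right)} = 23$ ($p{\left(U,f \right)} = - \frac{\left(-1\right) 69}{3} = \left(- \frac{1}{3}\right) \left(-69\right) = 23$)
$\left(-26340 + p{\left(L,X \right)}\right) \left(35549 + 3957\right) = \left(-26340 + 23\right) \left(35549 + 3957\right) = \left(-26317\right) 39506 = -1039679402$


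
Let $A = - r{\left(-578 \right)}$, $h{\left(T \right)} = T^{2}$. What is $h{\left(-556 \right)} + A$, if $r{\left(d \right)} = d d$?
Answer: $-24948$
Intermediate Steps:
$r{\left(d \right)} = d^{2}$
$A = -334084$ ($A = - \left(-578\right)^{2} = \left(-1\right) 334084 = -334084$)
$h{\left(-556 \right)} + A = \left(-556\right)^{2} - 334084 = 309136 - 334084 = -24948$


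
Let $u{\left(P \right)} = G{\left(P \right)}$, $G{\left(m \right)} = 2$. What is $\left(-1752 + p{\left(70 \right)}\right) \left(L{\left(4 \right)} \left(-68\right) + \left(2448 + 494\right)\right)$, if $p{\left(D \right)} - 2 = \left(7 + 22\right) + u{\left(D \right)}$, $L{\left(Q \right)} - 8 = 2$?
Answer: $-3888378$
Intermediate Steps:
$L{\left(Q \right)} = 10$ ($L{\left(Q \right)} = 8 + 2 = 10$)
$u{\left(P \right)} = 2$
$p{\left(D \right)} = 33$ ($p{\left(D \right)} = 2 + \left(\left(7 + 22\right) + 2\right) = 2 + \left(29 + 2\right) = 2 + 31 = 33$)
$\left(-1752 + p{\left(70 \right)}\right) \left(L{\left(4 \right)} \left(-68\right) + \left(2448 + 494\right)\right) = \left(-1752 + 33\right) \left(10 \left(-68\right) + \left(2448 + 494\right)\right) = - 1719 \left(-680 + 2942\right) = \left(-1719\right) 2262 = -3888378$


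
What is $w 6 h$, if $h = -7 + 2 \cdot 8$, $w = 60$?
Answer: $3240$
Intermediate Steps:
$h = 9$ ($h = -7 + 16 = 9$)
$w 6 h = 60 \cdot 6 \cdot 9 = 360 \cdot 9 = 3240$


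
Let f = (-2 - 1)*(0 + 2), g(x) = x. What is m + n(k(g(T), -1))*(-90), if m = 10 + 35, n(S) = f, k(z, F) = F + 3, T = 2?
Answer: 585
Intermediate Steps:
f = -6 (f = -3*2 = -6)
k(z, F) = 3 + F
n(S) = -6
m = 45
m + n(k(g(T), -1))*(-90) = 45 - 6*(-90) = 45 + 540 = 585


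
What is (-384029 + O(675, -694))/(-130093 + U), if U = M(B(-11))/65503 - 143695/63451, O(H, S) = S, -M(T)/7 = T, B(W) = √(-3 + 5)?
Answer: 61756251584500481042901078369/20883066243380084342466735007 - 101457996873608179269*√2/41766132486760168684933470014 ≈ 2.9572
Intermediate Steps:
B(W) = √2
M(T) = -7*T
U = -143695/63451 - 7*√2/65503 (U = -7*√2/65503 - 143695/63451 = -143695/63451 - 7*√2/65503 ≈ -2.2648)
(-384029 + O(675, -694))/(-130093 + U) = (-384029 - 694)/(-130093 + (-143695/63451 - 7*√2/65503)) = -384723/(-8254674638/63451 - 7*√2/65503)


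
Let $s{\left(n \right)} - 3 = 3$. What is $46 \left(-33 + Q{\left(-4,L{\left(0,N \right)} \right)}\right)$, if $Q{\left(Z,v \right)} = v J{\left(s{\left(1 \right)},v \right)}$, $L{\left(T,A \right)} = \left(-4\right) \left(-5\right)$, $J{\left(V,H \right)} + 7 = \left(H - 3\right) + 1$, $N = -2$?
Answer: $8602$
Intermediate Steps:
$s{\left(n \right)} = 6$ ($s{\left(n \right)} = 3 + 3 = 6$)
$J{\left(V,H \right)} = -9 + H$ ($J{\left(V,H \right)} = -7 + \left(\left(H - 3\right) + 1\right) = -7 + \left(\left(-3 + H\right) + 1\right) = -7 + \left(-2 + H\right) = -9 + H$)
$L{\left(T,A \right)} = 20$
$Q{\left(Z,v \right)} = v \left(-9 + v\right)$
$46 \left(-33 + Q{\left(-4,L{\left(0,N \right)} \right)}\right) = 46 \left(-33 + 20 \left(-9 + 20\right)\right) = 46 \left(-33 + 20 \cdot 11\right) = 46 \left(-33 + 220\right) = 46 \cdot 187 = 8602$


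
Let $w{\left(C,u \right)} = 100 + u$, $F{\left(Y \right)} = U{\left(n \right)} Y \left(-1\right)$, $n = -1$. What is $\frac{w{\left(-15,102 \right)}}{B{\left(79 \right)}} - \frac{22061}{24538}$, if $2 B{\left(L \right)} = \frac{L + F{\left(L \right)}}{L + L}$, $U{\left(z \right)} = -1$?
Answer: $\frac{9891291}{24538} \approx 403.1$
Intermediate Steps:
$F{\left(Y \right)} = Y$ ($F{\left(Y \right)} = - Y \left(-1\right) = Y$)
$B{\left(L \right)} = \frac{1}{2}$ ($B{\left(L \right)} = \frac{\left(L + L\right) \frac{1}{L + L}}{2} = \frac{2 L \frac{1}{2 L}}{2} = \frac{1}{2} \cdot 1 = \frac{1}{2}$)
$\frac{w{\left(-15,102 \right)}}{B{\left(79 \right)}} - \frac{22061}{24538} = \left(100 + 102\right) \frac{1}{\frac{1}{2}} - \frac{22061}{24538} = 202 \cdot 2 - \frac{22061}{24538} = 404 - \frac{22061}{24538} = \frac{9891291}{24538}$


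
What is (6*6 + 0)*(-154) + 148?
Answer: -5396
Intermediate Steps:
(6*6 + 0)*(-154) + 148 = (36 + 0)*(-154) + 148 = 36*(-154) + 148 = -5544 + 148 = -5396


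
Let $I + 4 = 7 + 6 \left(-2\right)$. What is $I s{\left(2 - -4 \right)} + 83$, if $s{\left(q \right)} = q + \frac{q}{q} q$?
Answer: $-25$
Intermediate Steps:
$s{\left(q \right)} = 2 q$ ($s{\left(q \right)} = q + 1 q = q + q = 2 q$)
$I = -9$ ($I = -4 + \left(7 + 6 \left(-2\right)\right) = -4 + \left(7 - 12\right) = -4 - 5 = -9$)
$I s{\left(2 - -4 \right)} + 83 = - 9 \cdot 2 \left(2 - -4\right) + 83 = - 9 \cdot 2 \left(2 + 4\right) + 83 = - 9 \cdot 2 \cdot 6 + 83 = \left(-9\right) 12 + 83 = -108 + 83 = -25$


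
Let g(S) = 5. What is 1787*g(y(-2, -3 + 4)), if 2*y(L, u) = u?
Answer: 8935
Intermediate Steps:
y(L, u) = u/2
1787*g(y(-2, -3 + 4)) = 1787*5 = 8935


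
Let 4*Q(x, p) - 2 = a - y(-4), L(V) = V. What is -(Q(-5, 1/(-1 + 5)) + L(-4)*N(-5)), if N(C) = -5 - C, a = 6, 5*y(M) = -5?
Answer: -9/4 ≈ -2.2500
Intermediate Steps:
y(M) = -1 (y(M) = (⅕)*(-5) = -1)
Q(x, p) = 9/4 (Q(x, p) = ½ + (6 - 1*(-1))/4 = ½ + (6 + 1)/4 = ½ + (¼)*7 = ½ + 7/4 = 9/4)
-(Q(-5, 1/(-1 + 5)) + L(-4)*N(-5)) = -(9/4 - 4*(-5 - 1*(-5))) = -(9/4 - 4*(-5 + 5)) = -(9/4 - 4*0) = -(9/4 + 0) = -1*9/4 = -9/4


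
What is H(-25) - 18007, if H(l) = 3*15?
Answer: -17962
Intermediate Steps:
H(l) = 45
H(-25) - 18007 = 45 - 18007 = -17962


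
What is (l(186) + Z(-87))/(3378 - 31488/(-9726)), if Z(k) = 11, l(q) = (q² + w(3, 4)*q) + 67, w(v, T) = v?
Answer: 28555536/2740493 ≈ 10.420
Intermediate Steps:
l(q) = 67 + q² + 3*q (l(q) = (q² + 3*q) + 67 = 67 + q² + 3*q)
(l(186) + Z(-87))/(3378 - 31488/(-9726)) = ((67 + 186² + 3*186) + 11)/(3378 - 31488/(-9726)) = ((67 + 34596 + 558) + 11)/(3378 - 31488*(-1/9726)) = (35221 + 11)/(3378 + 5248/1621) = 35232/(5480986/1621) = 35232*(1621/5480986) = 28555536/2740493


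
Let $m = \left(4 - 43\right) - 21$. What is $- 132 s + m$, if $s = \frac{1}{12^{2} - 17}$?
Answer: $- \frac{7752}{127} \approx -61.039$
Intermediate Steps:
$m = -60$ ($m = -39 - 21 = -60$)
$s = \frac{1}{127}$ ($s = \frac{1}{144 - 17} = \frac{1}{127} \approx 0.007874$)
$- 132 s + m = \left(-132\right) \frac{1}{127} - 60 = - \frac{132}{127} - 60 = - \frac{7752}{127}$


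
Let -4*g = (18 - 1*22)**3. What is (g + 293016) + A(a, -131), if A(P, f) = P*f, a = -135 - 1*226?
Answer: 340323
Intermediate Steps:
a = -361 (a = -135 - 226 = -361)
g = 16 (g = -(18 - 1*22)**3/4 = -(18 - 22)**3/4 = -1/4*(-4)**3 = -1/4*(-64) = 16)
(g + 293016) + A(a, -131) = (16 + 293016) - 361*(-131) = 293032 + 47291 = 340323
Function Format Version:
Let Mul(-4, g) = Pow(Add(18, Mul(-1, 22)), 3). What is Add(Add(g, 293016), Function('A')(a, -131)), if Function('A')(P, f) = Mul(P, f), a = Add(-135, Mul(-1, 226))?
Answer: 340323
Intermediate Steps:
a = -361 (a = Add(-135, -226) = -361)
g = 16 (g = Mul(Rational(-1, 4), Pow(Add(18, Mul(-1, 22)), 3)) = Mul(Rational(-1, 4), Pow(Add(18, -22), 3)) = Mul(Rational(-1, 4), Pow(-4, 3)) = Mul(Rational(-1, 4), -64) = 16)
Add(Add(g, 293016), Function('A')(a, -131)) = Add(Add(16, 293016), Mul(-361, -131)) = Add(293032, 47291) = 340323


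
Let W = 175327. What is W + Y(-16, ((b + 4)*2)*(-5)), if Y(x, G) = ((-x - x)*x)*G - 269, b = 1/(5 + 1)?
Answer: 589174/3 ≈ 1.9639e+5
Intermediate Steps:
b = ⅙ (b = 1/6 = ⅙ ≈ 0.16667)
Y(x, G) = -269 - 2*G*x² (Y(x, G) = ((-2*x)*x)*G - 269 = (-2*x²)*G - 269 = -2*G*x² - 269 = -269 - 2*G*x²)
W + Y(-16, ((b + 4)*2)*(-5)) = 175327 + (-269 - 2*((⅙ + 4)*2)*(-5)*(-16)²) = 175327 + (-269 - 2*((25/6)*2)*(-5)*256) = 175327 + (-269 - 2*(25/3)*(-5)*256) = 175327 + (-269 - 2*(-125/3)*256) = 175327 + (-269 + 64000/3) = 175327 + 63193/3 = 589174/3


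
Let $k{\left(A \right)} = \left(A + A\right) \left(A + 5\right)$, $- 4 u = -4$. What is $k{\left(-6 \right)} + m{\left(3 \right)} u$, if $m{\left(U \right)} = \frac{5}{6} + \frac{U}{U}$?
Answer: $\frac{83}{6} \approx 13.833$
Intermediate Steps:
$m{\left(U \right)} = \frac{11}{6}$ ($m{\left(U \right)} = 5 \cdot \frac{1}{6} + 1 = \frac{5}{6} + 1 = \frac{11}{6}$)
$u = 1$ ($u = \left(- \frac{1}{4}\right) \left(-4\right) = 1$)
$k{\left(A \right)} = 2 A \left(5 + A\right)$
$k{\left(-6 \right)} + m{\left(3 \right)} u = 2 \left(-6\right) \left(5 - 6\right) + \frac{11}{6} \cdot 1 = 2 \left(-6\right) \left(-1\right) + \frac{11}{6} = 12 + \frac{11}{6} = \frac{83}{6}$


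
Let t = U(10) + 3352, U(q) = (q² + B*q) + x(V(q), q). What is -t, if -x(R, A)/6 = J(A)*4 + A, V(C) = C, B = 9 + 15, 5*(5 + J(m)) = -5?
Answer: -3776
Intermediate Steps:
J(m) = -6 (J(m) = -5 + (⅕)*(-5) = -5 - 1 = -6)
B = 24
x(R, A) = 144 - 6*A (x(R, A) = -6*(-6*4 + A) = -6*(-24 + A) = 144 - 6*A)
U(q) = 144 + q² + 18*q (U(q) = (q² + 24*q) + (144 - 6*q) = 144 + q² + 18*q)
t = 3776 (t = (144 + 10² + 18*10) + 3352 = (144 + 100 + 180) + 3352 = 424 + 3352 = 3776)
-t = -1*3776 = -3776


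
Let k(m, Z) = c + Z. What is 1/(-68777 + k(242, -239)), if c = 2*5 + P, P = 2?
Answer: -1/69004 ≈ -1.4492e-5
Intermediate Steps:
c = 12 (c = 2*5 + 2 = 10 + 2 = 12)
k(m, Z) = 12 + Z
1/(-68777 + k(242, -239)) = 1/(-68777 + (12 - 239)) = 1/(-68777 - 227) = 1/(-69004) = -1/69004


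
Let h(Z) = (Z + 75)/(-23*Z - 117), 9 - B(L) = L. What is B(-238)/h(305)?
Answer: -23179/5 ≈ -4635.8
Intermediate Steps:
B(L) = 9 - L
h(Z) = (75 + Z)/(-117 - 23*Z)
B(-238)/h(305) = (9 - 1*(-238))/(((-75 - 1*305)/(117 + 23*305))) = (9 + 238)/(((-75 - 305)/(117 + 7015))) = 247/((-380/7132)) = 247/(((1/7132)*(-380))) = 247/(-95/1783) = 247*(-1783/95) = -23179/5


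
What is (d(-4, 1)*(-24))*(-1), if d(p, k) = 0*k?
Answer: 0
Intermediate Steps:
d(p, k) = 0
(d(-4, 1)*(-24))*(-1) = (0*(-24))*(-1) = 0*(-1) = 0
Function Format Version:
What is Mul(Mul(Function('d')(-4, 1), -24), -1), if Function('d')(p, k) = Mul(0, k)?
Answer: 0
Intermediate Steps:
Function('d')(p, k) = 0
Mul(Mul(Function('d')(-4, 1), -24), -1) = Mul(Mul(0, -24), -1) = Mul(0, -1) = 0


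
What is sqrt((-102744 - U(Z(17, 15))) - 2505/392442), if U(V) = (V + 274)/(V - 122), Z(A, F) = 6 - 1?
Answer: 31*I*sqrt(309184835411998)/1700582 ≈ 320.53*I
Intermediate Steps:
Z(A, F) = 5
U(V) = (274 + V)/(-122 + V)
sqrt((-102744 - U(Z(17, 15))) - 2505/392442) = sqrt((-102744 - (274 + 5)/(-122 + 5)) - 2505/392442) = sqrt((-102744 - 279/(-117)) - 2505*1/392442) = sqrt((-102744 - (-1)*279/117) - 835/130814) = sqrt((-102744 - 1*(-31/13)) - 835/130814) = sqrt((-102744 + 31/13) - 835/130814) = sqrt(-1335641/13 - 835/130814) = sqrt(-174720552629/1700582) = 31*I*sqrt(309184835411998)/1700582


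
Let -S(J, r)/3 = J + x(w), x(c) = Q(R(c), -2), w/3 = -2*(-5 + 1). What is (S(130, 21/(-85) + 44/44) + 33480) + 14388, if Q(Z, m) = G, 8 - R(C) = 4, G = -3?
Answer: 47487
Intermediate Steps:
R(C) = 4 (R(C) = 8 - 1*4 = 8 - 4 = 4)
Q(Z, m) = -3
w = 24 (w = 3*(-2*(-5 + 1)) = 3*(-2*(-4)) = 3*8 = 24)
x(c) = -3
S(J, r) = 9 - 3*J (S(J, r) = -3*(J - 3) = -3*(-3 + J) = 9 - 3*J)
(S(130, 21/(-85) + 44/44) + 33480) + 14388 = ((9 - 3*130) + 33480) + 14388 = ((9 - 390) + 33480) + 14388 = (-381 + 33480) + 14388 = 33099 + 14388 = 47487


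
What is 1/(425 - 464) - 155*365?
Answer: -2206426/39 ≈ -56575.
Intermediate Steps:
1/(425 - 464) - 155*365 = 1/(-39) - 56575 = -1/39 - 56575 = -2206426/39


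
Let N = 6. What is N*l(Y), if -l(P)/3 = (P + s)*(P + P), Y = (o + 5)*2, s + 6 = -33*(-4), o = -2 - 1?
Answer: -18720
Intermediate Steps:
o = -3
s = 126 (s = -6 - 33*(-4) = -6 + 132 = 126)
Y = 4 (Y = (-3 + 5)*2 = 2*2 = 4)
l(P) = -6*P*(126 + P) (l(P) = -3*(P + 126)*(P + P) = -3*(126 + P)*2*P = -6*P*(126 + P))
N*l(Y) = 6*(-6*4*(126 + 4)) = 6*(-6*4*130) = 6*(-3120) = -18720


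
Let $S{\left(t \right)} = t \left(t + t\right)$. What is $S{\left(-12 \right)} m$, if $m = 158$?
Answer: $45504$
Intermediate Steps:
$S{\left(t \right)} = 2 t^{2}$ ($S{\left(t \right)} = t 2 t = 2 t^{2}$)
$S{\left(-12 \right)} m = 2 \left(-12\right)^{2} \cdot 158 = 2 \cdot 144 \cdot 158 = 288 \cdot 158 = 45504$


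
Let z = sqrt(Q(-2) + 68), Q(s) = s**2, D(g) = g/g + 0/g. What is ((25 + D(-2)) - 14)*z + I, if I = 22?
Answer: 22 + 72*sqrt(2) ≈ 123.82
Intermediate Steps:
D(g) = 1 (D(g) = 1 + 0 = 1)
z = 6*sqrt(2) (z = sqrt((-2)**2 + 68) = sqrt(4 + 68) = sqrt(72) = 6*sqrt(2) ≈ 8.4853)
((25 + D(-2)) - 14)*z + I = ((25 + 1) - 14)*(6*sqrt(2)) + 22 = (26 - 14)*(6*sqrt(2)) + 22 = 12*(6*sqrt(2)) + 22 = 72*sqrt(2) + 22 = 22 + 72*sqrt(2)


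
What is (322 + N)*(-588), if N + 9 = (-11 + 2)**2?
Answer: -231672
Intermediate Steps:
N = 72 (N = -9 + (-11 + 2)**2 = -9 + (-9)**2 = -9 + 81 = 72)
(322 + N)*(-588) = (322 + 72)*(-588) = 394*(-588) = -231672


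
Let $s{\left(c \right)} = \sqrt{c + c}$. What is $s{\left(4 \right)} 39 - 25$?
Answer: $-25 + 78 \sqrt{2} \approx 85.309$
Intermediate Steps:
$s{\left(c \right)} = \sqrt{2} \sqrt{c}$ ($s{\left(c \right)} = \sqrt{2 c} = \sqrt{2} \sqrt{c}$)
$s{\left(4 \right)} 39 - 25 = \sqrt{2} \sqrt{4} \cdot 39 - 25 = \sqrt{2} \cdot 2 \cdot 39 - 25 = 2 \sqrt{2} \cdot 39 - 25 = 78 \sqrt{2} - 25 = -25 + 78 \sqrt{2}$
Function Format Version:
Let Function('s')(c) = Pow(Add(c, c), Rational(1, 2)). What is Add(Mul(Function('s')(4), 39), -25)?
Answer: Add(-25, Mul(78, Pow(2, Rational(1, 2)))) ≈ 85.309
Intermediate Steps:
Function('s')(c) = Mul(Pow(2, Rational(1, 2)), Pow(c, Rational(1, 2))) (Function('s')(c) = Pow(Mul(2, c), Rational(1, 2)) = Mul(Pow(2, Rational(1, 2)), Pow(c, Rational(1, 2))))
Add(Mul(Function('s')(4), 39), -25) = Add(Mul(Mul(Pow(2, Rational(1, 2)), Pow(4, Rational(1, 2))), 39), -25) = Add(Mul(Mul(Pow(2, Rational(1, 2)), 2), 39), -25) = Add(Mul(Mul(2, Pow(2, Rational(1, 2))), 39), -25) = Add(Mul(78, Pow(2, Rational(1, 2))), -25) = Add(-25, Mul(78, Pow(2, Rational(1, 2))))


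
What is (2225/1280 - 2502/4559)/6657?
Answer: 1388243/7769411328 ≈ 0.00017868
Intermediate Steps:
(2225/1280 - 2502/4559)/6657 = (2225*(1/1280) - 2502*1/4559)*(1/6657) = (445/256 - 2502/4559)*(1/6657) = (1388243/1167104)*(1/6657) = 1388243/7769411328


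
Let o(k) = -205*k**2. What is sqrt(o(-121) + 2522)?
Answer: I*sqrt(2998883) ≈ 1731.7*I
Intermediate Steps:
sqrt(o(-121) + 2522) = sqrt(-205*(-121)**2 + 2522) = sqrt(-205*14641 + 2522) = sqrt(-3001405 + 2522) = sqrt(-2998883) = I*sqrt(2998883)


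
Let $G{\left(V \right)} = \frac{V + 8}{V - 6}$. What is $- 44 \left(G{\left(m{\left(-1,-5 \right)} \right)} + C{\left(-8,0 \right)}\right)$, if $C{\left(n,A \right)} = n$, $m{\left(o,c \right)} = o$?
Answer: $396$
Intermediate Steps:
$G{\left(V \right)} = \frac{8 + V}{-6 + V}$
$- 44 \left(G{\left(m{\left(-1,-5 \right)} \right)} + C{\left(-8,0 \right)}\right) = - 44 \left(\frac{8 - 1}{-6 - 1} - 8\right) = - 44 \left(\frac{1}{-7} \cdot 7 - 8\right) = - 44 \left(\left(- \frac{1}{7}\right) 7 - 8\right) = - 44 \left(-1 - 8\right) = \left(-44\right) \left(-9\right) = 396$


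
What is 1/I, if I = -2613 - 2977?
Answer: -1/5590 ≈ -0.00017889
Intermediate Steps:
I = -5590
1/I = 1/(-5590) = -1/5590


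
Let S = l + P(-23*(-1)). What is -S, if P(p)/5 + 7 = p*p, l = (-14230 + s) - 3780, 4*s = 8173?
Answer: 53427/4 ≈ 13357.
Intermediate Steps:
s = 8173/4 (s = (¼)*8173 = 8173/4 ≈ 2043.3)
l = -63867/4 (l = (-14230 + 8173/4) - 3780 = -48747/4 - 3780 = -63867/4 ≈ -15967.)
P(p) = -35 + 5*p² (P(p) = -35 + 5*(p*p) = -35 + 5*p²)
S = -53427/4 (S = -63867/4 + (-35 + 5*(-23*(-1))²) = -63867/4 + (-35 + 5*23²) = -63867/4 + (-35 + 5*529) = -63867/4 + (-35 + 2645) = -63867/4 + 2610 = -53427/4 ≈ -13357.)
-S = -1*(-53427/4) = 53427/4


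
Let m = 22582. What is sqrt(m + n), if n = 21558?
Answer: 2*sqrt(11035) ≈ 210.10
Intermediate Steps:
sqrt(m + n) = sqrt(22582 + 21558) = sqrt(44140) = 2*sqrt(11035)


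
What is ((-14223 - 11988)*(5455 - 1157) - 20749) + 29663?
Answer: -112645964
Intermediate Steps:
((-14223 - 11988)*(5455 - 1157) - 20749) + 29663 = (-26211*4298 - 20749) + 29663 = (-112654878 - 20749) + 29663 = -112675627 + 29663 = -112645964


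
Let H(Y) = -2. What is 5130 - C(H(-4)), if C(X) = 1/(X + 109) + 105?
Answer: 537674/107 ≈ 5025.0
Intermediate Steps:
C(X) = 105 + 1/(109 + X) (C(X) = 1/(109 + X) + 105 = 105 + 1/(109 + X))
5130 - C(H(-4)) = 5130 - (11446 + 105*(-2))/(109 - 2) = 5130 - (11446 - 210)/107 = 5130 - 11236/107 = 537674/107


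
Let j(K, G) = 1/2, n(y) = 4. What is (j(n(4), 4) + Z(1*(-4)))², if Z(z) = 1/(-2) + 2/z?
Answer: ¼ ≈ 0.25000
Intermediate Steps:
j(K, G) = ½
Z(z) = -½ + 2/z (Z(z) = 1*(-½) + 2/z = -½ + 2/z)
(j(n(4), 4) + Z(1*(-4)))² = (½ + (4 - (-4))/(2*((1*(-4)))))² = (½ + (½)*(4 - 1*(-4))/(-4))² = (½ + (½)*(-¼)*(4 + 4))² = (½ + (½)*(-¼)*8)² = (½ - 1)² = (-½)² = ¼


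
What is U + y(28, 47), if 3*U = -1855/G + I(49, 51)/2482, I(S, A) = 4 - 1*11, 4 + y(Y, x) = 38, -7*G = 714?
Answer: 447443/11169 ≈ 40.061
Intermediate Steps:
G = -102 (G = -1/7*714 = -102)
y(Y, x) = 34 (y(Y, x) = -4 + 38 = 34)
I(S, A) = -7 (I(S, A) = 4 - 11 = -7)
U = 67697/11169 (U = (-1855/(-102) - 7/2482)/3 = (-1855*(-1/102) - 7*1/2482)/3 = (1855/102 - 7/2482)/3 = (1/3)*(67697/3723) = 67697/11169 ≈ 6.0611)
U + y(28, 47) = 67697/11169 + 34 = 447443/11169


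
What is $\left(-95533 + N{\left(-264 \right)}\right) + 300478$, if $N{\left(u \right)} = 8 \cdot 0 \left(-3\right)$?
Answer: $204945$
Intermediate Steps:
$N{\left(u \right)} = 0$ ($N{\left(u \right)} = 0 \left(-3\right) = 0$)
$\left(-95533 + N{\left(-264 \right)}\right) + 300478 = \left(-95533 + 0\right) + 300478 = -95533 + 300478 = 204945$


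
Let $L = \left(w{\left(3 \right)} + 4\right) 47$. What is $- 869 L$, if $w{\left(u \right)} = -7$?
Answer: $122529$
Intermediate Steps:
$L = -141$ ($L = \left(-7 + 4\right) 47 = \left(-3\right) 47 = -141$)
$- 869 L = \left(-869\right) \left(-141\right) = 122529$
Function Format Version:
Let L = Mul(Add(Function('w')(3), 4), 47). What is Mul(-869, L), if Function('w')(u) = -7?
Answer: 122529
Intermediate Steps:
L = -141 (L = Mul(Add(-7, 4), 47) = Mul(-3, 47) = -141)
Mul(-869, L) = Mul(-869, -141) = 122529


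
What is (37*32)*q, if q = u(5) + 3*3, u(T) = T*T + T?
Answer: 46176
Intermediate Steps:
u(T) = T + T² (u(T) = T² + T = T + T²)
q = 39 (q = 5*(1 + 5) + 3*3 = 5*6 + 9 = 30 + 9 = 39)
(37*32)*q = (37*32)*39 = 1184*39 = 46176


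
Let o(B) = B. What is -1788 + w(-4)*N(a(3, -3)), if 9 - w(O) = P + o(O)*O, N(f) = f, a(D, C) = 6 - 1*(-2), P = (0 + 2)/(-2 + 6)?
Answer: -1848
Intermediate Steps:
P = 1/2 (P = 2/4 = 2*(1/4) = 1/2 ≈ 0.50000)
a(D, C) = 8 (a(D, C) = 6 + 2 = 8)
w(O) = 17/2 - O**2 (w(O) = 9 - (1/2 + O*O) = 9 - (1/2 + O**2) = 9 + (-1/2 - O**2) = 17/2 - O**2)
-1788 + w(-4)*N(a(3, -3)) = -1788 + (17/2 - 1*(-4)**2)*8 = -1788 + (17/2 - 1*16)*8 = -1788 + (17/2 - 16)*8 = -1788 - 15/2*8 = -1788 - 60 = -1848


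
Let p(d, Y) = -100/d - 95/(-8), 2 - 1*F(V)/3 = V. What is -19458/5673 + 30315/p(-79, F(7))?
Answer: 7235190810/3140951 ≈ 2303.5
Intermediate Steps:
F(V) = 6 - 3*V
p(d, Y) = 95/8 - 100/d (p(d, Y) = -100/d - 95*(-⅛) = -100/d + 95/8 = 95/8 - 100/d)
-19458/5673 + 30315/p(-79, F(7)) = -19458/5673 + 30315/(95/8 - 100/(-79)) = -19458*1/5673 + 30315/(95/8 - 100*(-1/79)) = -6486/1891 + 30315/(95/8 + 100/79) = -6486/1891 + 30315/(8305/632) = -6486/1891 + 30315*(632/8305) = -6486/1891 + 3831816/1661 = 7235190810/3140951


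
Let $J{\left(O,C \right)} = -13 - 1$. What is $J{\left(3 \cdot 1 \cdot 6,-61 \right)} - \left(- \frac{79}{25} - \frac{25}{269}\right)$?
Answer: $- \frac{72274}{6725} \approx -10.747$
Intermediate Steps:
$J{\left(O,C \right)} = -14$
$J{\left(3 \cdot 1 \cdot 6,-61 \right)} - \left(- \frac{79}{25} - \frac{25}{269}\right) = -14 - \left(- \frac{79}{25} - \frac{25}{269}\right) = -14 - - \frac{21876}{6725} = -14 + \left(\frac{25}{269} + \frac{79}{25}\right) = -14 + \frac{21876}{6725} = - \frac{72274}{6725}$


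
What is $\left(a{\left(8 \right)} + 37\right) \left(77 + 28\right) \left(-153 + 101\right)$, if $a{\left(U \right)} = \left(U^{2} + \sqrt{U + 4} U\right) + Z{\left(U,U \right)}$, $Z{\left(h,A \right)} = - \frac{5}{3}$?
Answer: $-542360 - 87360 \sqrt{3} \approx -6.9367 \cdot 10^{5}$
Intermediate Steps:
$Z{\left(h,A \right)} = - \frac{5}{3}$ ($Z{\left(h,A \right)} = \left(-5\right) \frac{1}{3} = - \frac{5}{3}$)
$a{\left(U \right)} = - \frac{5}{3} + U^{2} + U \sqrt{4 + U}$ ($a{\left(U \right)} = \left(U^{2} + \sqrt{U + 4} U\right) - \frac{5}{3} = \left(U^{2} + \sqrt{4 + U} U\right) - \frac{5}{3} = \left(U^{2} + U \sqrt{4 + U}\right) - \frac{5}{3} = - \frac{5}{3} + U^{2} + U \sqrt{4 + U}$)
$\left(a{\left(8 \right)} + 37\right) \left(77 + 28\right) \left(-153 + 101\right) = \left(\left(- \frac{5}{3} + 8^{2} + 8 \sqrt{4 + 8}\right) + 37\right) \left(77 + 28\right) \left(-153 + 101\right) = \left(\left(- \frac{5}{3} + 64 + 8 \sqrt{12}\right) + 37\right) 105 \left(-52\right) = \left(\left(- \frac{5}{3} + 64 + 8 \cdot 2 \sqrt{3}\right) + 37\right) 105 \left(-52\right) = \left(\left(- \frac{5}{3} + 64 + 16 \sqrt{3}\right) + 37\right) 105 \left(-52\right) = \left(\left(\frac{187}{3} + 16 \sqrt{3}\right) + 37\right) 105 \left(-52\right) = \left(\frac{298}{3} + 16 \sqrt{3}\right) 105 \left(-52\right) = \left(10430 + 1680 \sqrt{3}\right) \left(-52\right) = -542360 - 87360 \sqrt{3}$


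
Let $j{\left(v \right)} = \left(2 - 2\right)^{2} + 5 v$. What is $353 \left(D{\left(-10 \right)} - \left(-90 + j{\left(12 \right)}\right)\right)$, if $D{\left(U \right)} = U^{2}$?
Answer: $45890$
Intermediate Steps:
$j{\left(v \right)} = 5 v$ ($j{\left(v \right)} = 0^{2} + 5 v = 0 + 5 v = 5 v$)
$353 \left(D{\left(-10 \right)} - \left(-90 + j{\left(12 \right)}\right)\right) = 353 \left(\left(-10\right)^{2} + \left(\left(72 + 18\right) - 5 \cdot 12\right)\right) = 353 \left(100 + \left(90 - 60\right)\right) = 353 \left(100 + 30\right) = 353 \cdot 130 = 45890$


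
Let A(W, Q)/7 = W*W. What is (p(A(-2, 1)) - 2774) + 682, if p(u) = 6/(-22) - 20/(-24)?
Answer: -138035/66 ≈ -2091.4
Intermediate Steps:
A(W, Q) = 7*W**2 (A(W, Q) = 7*(W*W) = 7*W**2)
p(u) = 37/66 (p(u) = 6*(-1/22) - 20*(-1/24) = -3/11 + 5/6 = 37/66)
(p(A(-2, 1)) - 2774) + 682 = (37/66 - 2774) + 682 = -183047/66 + 682 = -138035/66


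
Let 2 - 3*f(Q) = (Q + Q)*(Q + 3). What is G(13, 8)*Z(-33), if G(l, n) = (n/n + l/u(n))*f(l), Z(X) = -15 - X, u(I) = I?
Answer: -13041/2 ≈ -6520.5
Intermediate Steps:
f(Q) = 2/3 - 2*Q*(3 + Q)/3 (f(Q) = 2/3 - (Q + Q)*(Q + 3)/3 = 2/3 - 2*Q*(3 + Q)/3)
G(l, n) = (1 + l/n)*(2/3 - 2*l - 2*l**2/3) (G(l, n) = (n/n + l/n)*(2/3 - 2*l - 2*l**2/3) = (1 + l/n)*(2/3 - 2*l - 2*l**2/3))
G(13, 8)*Z(-33) = (-2/3*(13 + 8)*(-1 + 13**2 + 3*13)/8)*(-15 - 1*(-33)) = (-2/3*1/8*21*(-1 + 169 + 39))*(-15 + 33) = -2/3*1/8*21*207*18 = -1449/4*18 = -13041/2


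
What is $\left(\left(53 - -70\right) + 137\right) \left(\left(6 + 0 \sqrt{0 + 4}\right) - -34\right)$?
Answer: $10400$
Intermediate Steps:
$\left(\left(53 - -70\right) + 137\right) \left(\left(6 + 0 \sqrt{0 + 4}\right) - -34\right) = \left(\left(53 + 70\right) + 137\right) \left(\left(6 + 0 \sqrt{4}\right) + 34\right) = \left(123 + 137\right) \left(\left(6 + 0 \cdot 2\right) + 34\right) = 260 \left(\left(6 + 0\right) + 34\right) = 260 \left(6 + 34\right) = 260 \cdot 40 = 10400$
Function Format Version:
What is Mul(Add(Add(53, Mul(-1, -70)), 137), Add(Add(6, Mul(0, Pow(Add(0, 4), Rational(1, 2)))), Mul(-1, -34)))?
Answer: 10400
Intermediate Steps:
Mul(Add(Add(53, Mul(-1, -70)), 137), Add(Add(6, Mul(0, Pow(Add(0, 4), Rational(1, 2)))), Mul(-1, -34))) = Mul(Add(Add(53, 70), 137), Add(Add(6, Mul(0, Pow(4, Rational(1, 2)))), 34)) = Mul(Add(123, 137), Add(Add(6, Mul(0, 2)), 34)) = Mul(260, Add(Add(6, 0), 34)) = Mul(260, Add(6, 34)) = Mul(260, 40) = 10400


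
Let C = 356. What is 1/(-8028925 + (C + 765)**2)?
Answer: -1/6772284 ≈ -1.4766e-7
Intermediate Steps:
1/(-8028925 + (C + 765)**2) = 1/(-8028925 + (356 + 765)**2) = 1/(-8028925 + 1121**2) = 1/(-8028925 + 1256641) = 1/(-6772284) = -1/6772284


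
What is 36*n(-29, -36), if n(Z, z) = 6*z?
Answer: -7776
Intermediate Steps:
36*n(-29, -36) = 36*(6*(-36)) = 36*(-216) = -7776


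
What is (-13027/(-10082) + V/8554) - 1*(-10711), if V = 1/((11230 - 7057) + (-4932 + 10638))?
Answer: 2281662158777474/212994766803 ≈ 10712.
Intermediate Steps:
V = 1/9879 (V = 1/(4173 + 5706) = 1/9879 ≈ 0.00010122)
(-13027/(-10082) + V/8554) - 1*(-10711) = (-13027/(-10082) + (1/9879)/8554) - 1*(-10711) = (-13027*(-1/10082) + (1/9879)*(1/8554)) + 10711 = (13027/10082 + 1/84504966) + 10711 = 275211550541/212994766803 + 10711 = 2281662158777474/212994766803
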